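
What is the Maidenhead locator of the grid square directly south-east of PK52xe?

PK62ad

Longitude subsquare x = 23; +1 → 24, wraps to 0 = a, carry into square.
Longitude square 5; +1 → 6.
Latitude subsquare e = 4; −1 → 3 = d.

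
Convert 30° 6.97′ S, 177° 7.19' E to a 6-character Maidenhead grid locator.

Shift to the Maidenhead origin (180°W, 90°S): lon 357.1198, lat 59.8838.
Field: lon ⌊357.1198/20⌋ = 17 → R; lat ⌊59.8838/10⌋ = 5 → F.
Square: lon ⌊17.1198/2⌋ = 8; lat ⌊9.8838/1⌋ = 9.
Subsquare: lon ⌊1.1198/0.0833333⌋ = 13 → n; lat ⌊0.8838/0.0416667⌋ = 21 → v.

RF89nv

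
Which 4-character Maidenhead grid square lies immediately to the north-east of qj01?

Longitude square 0; +1 → 1.
Latitude square 1; +1 → 2.

QJ12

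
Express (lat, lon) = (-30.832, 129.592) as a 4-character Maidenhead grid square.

Shift to the Maidenhead origin (180°W, 90°S): lon 309.59, lat 59.17.
Field: lon ⌊309.59/20⌋ = 15 → P; lat ⌊59.17/10⌋ = 5 → F.
Square: lon ⌊9.59/2⌋ = 4; lat ⌊9.17/1⌋ = 9.

PF49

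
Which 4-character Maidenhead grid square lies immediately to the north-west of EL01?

Longitude square 0; −1 → -1, wraps to 9, carry into field.
Longitude field E = 4; −1 → 3 = D.
Latitude square 1; +1 → 2.

DL92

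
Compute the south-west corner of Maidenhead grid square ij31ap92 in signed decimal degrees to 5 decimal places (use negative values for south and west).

1.63333, -13.92500

Field I=8, J=9: +8·20° lon, +9·10° lat → SW at lon -20°, lat 0°.
Square 3, 1: +3·2° lon, +1·1° lat → SW at lon -14°, lat 1°.
Subsquare a=0, p=15: +0·0.0833333° lon, +15·0.0416667° lat → SW at lon -14°, lat 1.625°.
Extended square 9, 2: +9·0.00833333° lon, +2·0.00416667° lat → SW at lon -13.925°, lat 1.63333°.
latitude 1.63333, longitude -13.92500.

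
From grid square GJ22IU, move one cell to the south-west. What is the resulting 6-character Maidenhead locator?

GJ22ht

Longitude subsquare i = 8; −1 → 7 = h.
Latitude subsquare u = 20; −1 → 19 = t.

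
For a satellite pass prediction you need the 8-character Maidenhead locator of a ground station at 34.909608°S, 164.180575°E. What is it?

Shift to the Maidenhead origin (180°W, 90°S): lon 344.18057, lat 55.09039.
Field: lon ⌊344.18057/20⌋ = 17 → R; lat ⌊55.09039/10⌋ = 5 → F.
Square: lon ⌊4.18057/2⌋ = 2; lat ⌊5.09039/1⌋ = 5.
Subsquare: lon ⌊0.18057/0.0833333⌋ = 2 → c; lat ⌊0.09039/0.0416667⌋ = 2 → c.
Extended square: lon ⌊0.01391/0.00833333⌋ = 1; lat ⌊0.00706/0.00416667⌋ = 1.

RF25cc11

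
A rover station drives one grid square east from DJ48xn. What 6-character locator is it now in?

DJ58an

Longitude subsquare x = 23; +1 → 24, wraps to 0 = a, carry into square.
Longitude square 4; +1 → 5.
The latitude characters are unchanged.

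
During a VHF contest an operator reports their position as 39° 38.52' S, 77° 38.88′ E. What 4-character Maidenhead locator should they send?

Shift to the Maidenhead origin (180°W, 90°S): lon 257.65, lat 50.36.
Field: lon ⌊257.65/20⌋ = 12 → M; lat ⌊50.36/10⌋ = 5 → F.
Square: lon ⌊17.65/2⌋ = 8; lat ⌊0.36/1⌋ = 0.

MF80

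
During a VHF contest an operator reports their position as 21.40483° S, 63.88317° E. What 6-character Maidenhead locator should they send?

Add 180° to longitude and 90° to latitude: 243.8832, 68.5952.
Field: 243.8832/20 → 12 → M, 68.5952/10 → 6 → G; chars MG.
Square: 3.8832/2 → 1, 8.5952/1 → 8; chars 18.
Subsquare: 1.8832/0.0833333 → 22 → w, 0.5952/0.0416667 → 14 → o; chars wo.

MG18wo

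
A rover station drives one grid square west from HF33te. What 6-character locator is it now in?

HF33se

Longitude subsquare t = 19; −1 → 18 = s.
The latitude characters are unchanged.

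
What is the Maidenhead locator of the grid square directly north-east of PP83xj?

PP93ak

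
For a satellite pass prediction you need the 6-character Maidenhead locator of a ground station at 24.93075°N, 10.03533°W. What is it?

IL44xw

Add 180° to longitude and 90° to latitude: 169.9647, 114.9308.
Field: 169.9647/20 → 8 → I, 114.9308/10 → 11 → L; chars IL.
Square: 9.9647/2 → 4, 4.9308/1 → 4; chars 44.
Subsquare: 1.9647/0.0833333 → 23 → x, 0.9308/0.0416667 → 22 → w; chars xw.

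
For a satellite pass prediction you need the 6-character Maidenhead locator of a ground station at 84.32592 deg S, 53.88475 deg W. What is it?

Offset from 180°W / 90°S: lon 126.1153°, lat 5.6741°.
Field (20°×10°, letters A–R): 126.1153/20 → 6 → G, 5.6741/10 → 0 → A; chars GA.
Square (2°×1°, digits 0–9): 6.1153/2 → 3, 5.6741/1 → 5; chars 35.
Subsquare (5′×2.5′, letters a–x): 0.1153/0.0833333 → 1 → b, 0.6741/0.0416667 → 16 → q; chars bq.

GA35bq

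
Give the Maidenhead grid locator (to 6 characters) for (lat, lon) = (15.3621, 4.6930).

Add 180° to longitude and 90° to latitude: 184.6930, 105.3621.
Field: lon ⌊184.6930/20⌋ = 9 → J; lat ⌊105.3621/10⌋ = 10 → K.
Square: lon ⌊4.6930/2⌋ = 2; lat ⌊5.3621/1⌋ = 5.
Subsquare: lon ⌊0.6930/0.0833333⌋ = 8 → i; lat ⌊0.3621/0.0416667⌋ = 8 → i.

JK25ii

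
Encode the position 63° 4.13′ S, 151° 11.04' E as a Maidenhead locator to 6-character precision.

Shift to the Maidenhead origin (180°W, 90°S): lon 331.1840, lat 26.9312.
Field: 331.1840/20 → 16 → Q, 26.9312/10 → 2 → C; chars QC.
Square: 11.1840/2 → 5, 6.9312/1 → 6; chars 56.
Subsquare: 1.1840/0.0833333 → 14 → o, 0.9312/0.0416667 → 22 → w; chars ow.

QC56ow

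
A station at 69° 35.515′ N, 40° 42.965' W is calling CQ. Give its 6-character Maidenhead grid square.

GP99po

Offset from 180°W / 90°S: lon 139.2839°, lat 159.5919°.
Field: lon ⌊139.2839/20⌋ = 6 → G; lat ⌊159.5919/10⌋ = 15 → P.
Square: lon ⌊19.2839/2⌋ = 9; lat ⌊9.5919/1⌋ = 9.
Subsquare: lon ⌊1.2839/0.0833333⌋ = 15 → p; lat ⌊0.5919/0.0416667⌋ = 14 → o.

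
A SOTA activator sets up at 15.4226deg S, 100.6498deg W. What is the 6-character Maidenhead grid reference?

Shift to the Maidenhead origin (180°W, 90°S): lon 79.3502, lat 74.5774.
Field: 79.3502/20 → 3 → D, 74.5774/10 → 7 → H; chars DH.
Square: 19.3502/2 → 9, 4.5774/1 → 4; chars 94.
Subsquare: 1.3502/0.0833333 → 16 → q, 0.5774/0.0416667 → 13 → n; chars qn.

DH94qn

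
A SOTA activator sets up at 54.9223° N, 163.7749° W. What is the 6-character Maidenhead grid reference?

AO84cw

Shift to the Maidenhead origin (180°W, 90°S): lon 16.2251, lat 144.9223.
Field: lon ⌊16.2251/20⌋ = 0 → A; lat ⌊144.9223/10⌋ = 14 → O.
Square: lon ⌊16.2251/2⌋ = 8; lat ⌊4.9223/1⌋ = 4.
Subsquare: lon ⌊0.2251/0.0833333⌋ = 2 → c; lat ⌊0.9223/0.0416667⌋ = 22 → w.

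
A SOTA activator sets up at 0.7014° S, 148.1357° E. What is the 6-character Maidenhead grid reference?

QI49bh

Add 180° to longitude and 90° to latitude: 328.1357, 89.2986.
Field: 328.1357/20 → 16 → Q, 89.2986/10 → 8 → I; chars QI.
Square: 8.1357/2 → 4, 9.2986/1 → 9; chars 49.
Subsquare: 0.1357/0.0833333 → 1 → b, 0.2986/0.0416667 → 7 → h; chars bh.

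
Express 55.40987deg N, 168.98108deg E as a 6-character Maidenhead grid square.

RO45lj

Add 180° to longitude and 90° to latitude: 348.9811, 145.4099.
Field: 348.9811/20 → 17 → R, 145.4099/10 → 14 → O; chars RO.
Square: 8.9811/2 → 4, 5.4099/1 → 5; chars 45.
Subsquare: 0.9811/0.0833333 → 11 → l, 0.4099/0.0416667 → 9 → j; chars lj.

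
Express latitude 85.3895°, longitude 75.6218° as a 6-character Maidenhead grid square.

MR75tj

Offset from 180°W / 90°S: lon 255.6218°, lat 175.3895°.
Field (20°×10°, letters A–R): 255.6218/20 → 12 → M, 175.3895/10 → 17 → R; chars MR.
Square (2°×1°, digits 0–9): 15.6218/2 → 7, 5.3895/1 → 5; chars 75.
Subsquare (5′×2.5′, letters a–x): 1.6218/0.0833333 → 19 → t, 0.3895/0.0416667 → 9 → j; chars tj.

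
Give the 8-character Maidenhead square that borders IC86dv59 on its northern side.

IC86dw50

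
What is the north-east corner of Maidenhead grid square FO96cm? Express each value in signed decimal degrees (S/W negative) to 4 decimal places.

56.5417, -61.7500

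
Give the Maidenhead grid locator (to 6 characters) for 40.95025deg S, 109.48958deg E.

Shift to the Maidenhead origin (180°W, 90°S): lon 289.4896, lat 49.0498.
Field: 289.4896/20 → 14 → O, 49.0498/10 → 4 → E; chars OE.
Square: 9.4896/2 → 4, 9.0498/1 → 9; chars 49.
Subsquare: 1.4896/0.0833333 → 17 → r, 0.0498/0.0416667 → 1 → b; chars rb.

OE49rb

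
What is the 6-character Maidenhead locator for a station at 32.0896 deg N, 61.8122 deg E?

Offset from 180°W / 90°S: lon 241.8122°, lat 122.0896°.
Field (20°×10°, letters A–R): lon ⌊241.8122/20⌋ = 12 → M; lat ⌊122.0896/10⌋ = 12 → M.
Square (2°×1°, digits 0–9): lon ⌊1.8122/2⌋ = 0; lat ⌊2.0896/1⌋ = 2.
Subsquare (5′×2.5′, letters a–x): lon ⌊1.8122/0.0833333⌋ = 21 → v; lat ⌊0.0896/0.0416667⌋ = 2 → c.

MM02vc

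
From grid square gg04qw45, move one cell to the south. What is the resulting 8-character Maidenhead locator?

GG04qw44

Latitude extended square 5; −1 → 4.
The longitude characters are unchanged.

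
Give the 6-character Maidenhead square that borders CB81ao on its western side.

CB71xo

Longitude subsquare a = 0; −1 → -1, wraps to 23 = x, carry into square.
Longitude square 8; −1 → 7.
The latitude characters are unchanged.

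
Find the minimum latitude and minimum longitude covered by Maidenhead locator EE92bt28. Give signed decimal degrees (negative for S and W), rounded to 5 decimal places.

Field E=4, E=4: +4·20° lon, +4·10° lat → SW at lon -100°, lat -50°.
Square 9, 2: +9·2° lon, +2·1° lat → SW at lon -82°, lat -48°.
Subsquare b=1, t=19: +1·0.0833333° lon, +19·0.0416667° lat → SW at lon -81.9167°, lat -47.2083°.
Extended square 2, 8: +2·0.00833333° lon, +8·0.00416667° lat → SW at lon -81.9°, lat -47.175°.
latitude -47.17500, longitude -81.90000.

-47.17500, -81.90000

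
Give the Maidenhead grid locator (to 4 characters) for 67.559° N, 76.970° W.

Add 180° to longitude and 90° to latitude: 103.03, 157.56.
Field: lon ⌊103.03/20⌋ = 5 → F; lat ⌊157.56/10⌋ = 15 → P.
Square: lon ⌊3.03/2⌋ = 1; lat ⌊7.56/1⌋ = 7.

FP17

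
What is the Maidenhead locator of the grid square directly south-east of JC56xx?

Longitude subsquare x = 23; +1 → 24, wraps to 0 = a, carry into square.
Longitude square 5; +1 → 6.
Latitude subsquare x = 23; −1 → 22 = w.

JC66aw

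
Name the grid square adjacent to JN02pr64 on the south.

Latitude extended square 4; −1 → 3.
The longitude characters are unchanged.

JN02pr63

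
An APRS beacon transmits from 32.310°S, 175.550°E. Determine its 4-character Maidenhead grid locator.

RF77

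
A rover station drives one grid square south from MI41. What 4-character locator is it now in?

MI40

Latitude square 1; −1 → 0.
The longitude characters are unchanged.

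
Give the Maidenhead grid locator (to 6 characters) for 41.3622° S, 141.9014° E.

QE08wp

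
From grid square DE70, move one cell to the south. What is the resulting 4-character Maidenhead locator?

Latitude square 0; −1 → -1, wraps to 9, carry into field.
Latitude field E = 4; −1 → 3 = D.
The longitude characters are unchanged.

DD79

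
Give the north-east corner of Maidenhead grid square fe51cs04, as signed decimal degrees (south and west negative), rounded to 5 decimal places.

Field F=5, E=4: +5·20° lon, +4·10° lat → SW at lon -80°, lat -50°.
Square 5, 1: +5·2° lon, +1·1° lat → SW at lon -70°, lat -49°.
Subsquare c=2, s=18: +2·0.0833333° lon, +18·0.0416667° lat → SW at lon -69.8333°, lat -48.25°.
Extended square 0, 4: +0·0.00833333° lon, +4·0.00416667° lat → SW at lon -69.8333°, lat -48.2333°.
Cell spans 0.00833333° lon × 0.00416667° lat. NE corner is SW corner plus one full cell.
latitude -48.22917, longitude -69.82500.

-48.22917, -69.82500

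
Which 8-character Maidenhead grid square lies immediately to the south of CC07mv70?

CC07mu79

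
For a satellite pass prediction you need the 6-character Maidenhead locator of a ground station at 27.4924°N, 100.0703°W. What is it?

Shift to the Maidenhead origin (180°W, 90°S): lon 79.9297, lat 117.4924.
Field: 79.9297/20 → 3 → D, 117.4924/10 → 11 → L; chars DL.
Square: 19.9297/2 → 9, 7.4924/1 → 7; chars 97.
Subsquare: 1.9297/0.0833333 → 23 → x, 0.4924/0.0416667 → 11 → l; chars xl.

DL97xl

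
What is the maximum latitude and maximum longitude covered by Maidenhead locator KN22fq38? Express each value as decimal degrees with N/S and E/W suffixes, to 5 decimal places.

42.70417° N, 24.45000° E

Field K=10, N=13: +10·20° lon, +13·10° lat → SW at lon 20°, lat 40°.
Square 2, 2: +2·2° lon, +2·1° lat → SW at lon 24°, lat 42°.
Subsquare f=5, q=16: +5·0.0833333° lon, +16·0.0416667° lat → SW at lon 24.4167°, lat 42.6667°.
Extended square 3, 8: +3·0.00833333° lon, +8·0.00416667° lat → SW at lon 24.4417°, lat 42.7°.
Cell spans 0.00833333° lon × 0.00416667° lat. NE corner is SW corner plus one full cell.
latitude 42.70417° N, longitude 24.45000° E.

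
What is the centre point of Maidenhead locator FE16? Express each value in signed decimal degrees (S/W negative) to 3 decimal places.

-43.500, -77.000

Field F=5, E=4: +5·20° lon, +4·10° lat → SW at lon -80°, lat -50°.
Square 1, 6: +1·2° lon, +6·1° lat → SW at lon -78°, lat -44°.
Cell spans 2° lon × 1° lat. Centre is SW corner plus half of each.
latitude -43.500, longitude -77.000.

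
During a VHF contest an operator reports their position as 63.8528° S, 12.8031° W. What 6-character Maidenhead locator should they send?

IC36od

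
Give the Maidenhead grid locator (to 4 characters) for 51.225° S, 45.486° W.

Add 180° to longitude and 90° to latitude: 134.51, 38.77.
Field (20°×10°, letters A–R): lon ⌊134.51/20⌋ = 6 → G; lat ⌊38.77/10⌋ = 3 → D.
Square (2°×1°, digits 0–9): lon ⌊14.51/2⌋ = 7; lat ⌊8.77/1⌋ = 8.

GD78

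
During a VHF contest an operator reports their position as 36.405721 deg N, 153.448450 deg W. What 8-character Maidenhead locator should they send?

BM36gj67

Offset from 180°W / 90°S: lon 26.55155°, lat 126.40572°.
Field: 26.55155/20 → 1 → B, 126.40572/10 → 12 → M; chars BM.
Square: 6.55155/2 → 3, 6.40572/1 → 6; chars 36.
Subsquare: 0.55155/0.0833333 → 6 → g, 0.40572/0.0416667 → 9 → j; chars gj.
Extended square: 0.05155/0.00833333 → 6, 0.03072/0.00416667 → 7; chars 67.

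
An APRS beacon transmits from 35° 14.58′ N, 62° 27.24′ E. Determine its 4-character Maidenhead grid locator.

MM15

Add 180° to longitude and 90° to latitude: 242.45, 125.24.
Field: 242.45/20 → 12 → M, 125.24/10 → 12 → M; chars MM.
Square: 2.45/2 → 1, 5.24/1 → 5; chars 15.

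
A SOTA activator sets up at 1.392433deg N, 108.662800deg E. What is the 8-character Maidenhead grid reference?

OJ41hj94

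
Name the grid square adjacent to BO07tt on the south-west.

Longitude subsquare t = 19; −1 → 18 = s.
Latitude subsquare t = 19; −1 → 18 = s.

BO07ss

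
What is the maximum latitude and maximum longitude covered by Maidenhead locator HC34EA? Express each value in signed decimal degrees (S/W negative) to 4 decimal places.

-65.9583, -33.5833

Field H=7, C=2: +7·20° lon, +2·10° lat → SW at lon -40°, lat -70°.
Square 3, 4: +3·2° lon, +4·1° lat → SW at lon -34°, lat -66°.
Subsquare e=4, a=0: +4·0.0833333° lon, +0·0.0416667° lat → SW at lon -33.6667°, lat -66°.
Cell spans 0.0833333° lon × 0.0416667° lat. NE corner is SW corner plus one full cell.
latitude -65.9583, longitude -33.5833.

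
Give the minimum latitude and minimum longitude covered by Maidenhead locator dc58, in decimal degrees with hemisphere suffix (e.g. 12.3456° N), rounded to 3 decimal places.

Field D=3, C=2: +3·20° lon, +2·10° lat → SW at lon -120°, lat -70°.
Square 5, 8: +5·2° lon, +8·1° lat → SW at lon -110°, lat -62°.
latitude 62.000° S, longitude 110.000° W.

62.000° S, 110.000° W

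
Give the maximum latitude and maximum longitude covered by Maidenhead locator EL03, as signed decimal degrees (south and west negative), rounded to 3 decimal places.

24.000, -98.000

Field E=4, L=11: +4·20° lon, +11·10° lat → SW at lon -100°, lat 20°.
Square 0, 3: +0·2° lon, +3·1° lat → SW at lon -100°, lat 23°.
Cell spans 2° lon × 1° lat. NE corner is SW corner plus one full cell.
latitude 24.000, longitude -98.000.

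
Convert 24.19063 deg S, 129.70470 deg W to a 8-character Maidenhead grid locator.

Add 180° to longitude and 90° to latitude: 50.29530, 65.80937.
Field: 50.29530/20 → 2 → C, 65.80937/10 → 6 → G; chars CG.
Square: 10.29530/2 → 5, 5.80937/1 → 5; chars 55.
Subsquare: 0.29530/0.0833333 → 3 → d, 0.80937/0.0416667 → 19 → t; chars dt.
Extended square: 0.04530/0.00833333 → 5, 0.01770/0.00416667 → 4; chars 54.

CG55dt54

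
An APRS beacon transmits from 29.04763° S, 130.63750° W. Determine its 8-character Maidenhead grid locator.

Add 180° to longitude and 90° to latitude: 49.36250, 60.95237.
Field: 49.36250/20 → 2 → C, 60.95237/10 → 6 → G; chars CG.
Square: 9.36250/2 → 4, 0.95237/1 → 0; chars 40.
Subsquare: 1.36250/0.0833333 → 16 → q, 0.95237/0.0416667 → 22 → w; chars qw.
Extended square: 0.02917/0.00833333 → 3, 0.03570/0.00416667 → 8; chars 38.

CG40qw38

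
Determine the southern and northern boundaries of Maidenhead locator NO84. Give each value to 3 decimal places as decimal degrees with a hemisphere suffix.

54.000° N, 55.000° N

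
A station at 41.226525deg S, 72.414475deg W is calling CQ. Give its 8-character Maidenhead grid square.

FE38ts05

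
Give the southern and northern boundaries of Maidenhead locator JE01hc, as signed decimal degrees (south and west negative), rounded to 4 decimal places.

-48.9167, -48.8750

Field J=9, E=4: +9·20° lon, +4·10° lat → SW at lon 0°, lat -50°.
Square 0, 1: +0·2° lon, +1·1° lat → SW at lon 0°, lat -49°.
Subsquare h=7, c=2: +7·0.0833333° lon, +2·0.0416667° lat → SW at lon 0.583333°, lat -48.9167°.
Cell spans 0.0833333° lon × 0.0416667° lat.
south -48.9167, north -48.8750.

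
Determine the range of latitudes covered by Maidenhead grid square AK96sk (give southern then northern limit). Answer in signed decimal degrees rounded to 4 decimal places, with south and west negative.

Field A=0, K=10: +0·20° lon, +10·10° lat → SW at lon -180°, lat 10°.
Square 9, 6: +9·2° lon, +6·1° lat → SW at lon -162°, lat 16°.
Subsquare s=18, k=10: +18·0.0833333° lon, +10·0.0416667° lat → SW at lon -160.5°, lat 16.4167°.
Cell spans 0.0833333° lon × 0.0416667° lat.
south 16.4167, north 16.4583.

16.4167, 16.4583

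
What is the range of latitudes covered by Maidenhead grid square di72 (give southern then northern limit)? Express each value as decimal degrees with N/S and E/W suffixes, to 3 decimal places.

Field D=3, I=8: +3·20° lon, +8·10° lat → SW at lon -120°, lat -10°.
Square 7, 2: +7·2° lon, +2·1° lat → SW at lon -106°, lat -8°.
Cell spans 2° lon × 1° lat.
south 8.000° S, north 7.000° S.

8.000° S, 7.000° S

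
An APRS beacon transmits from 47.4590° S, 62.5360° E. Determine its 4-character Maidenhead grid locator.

Add 180° to longitude and 90° to latitude: 242.54, 42.54.
Field: lon ⌊242.54/20⌋ = 12 → M; lat ⌊42.54/10⌋ = 4 → E.
Square: lon ⌊2.54/2⌋ = 1; lat ⌊2.54/1⌋ = 2.

ME12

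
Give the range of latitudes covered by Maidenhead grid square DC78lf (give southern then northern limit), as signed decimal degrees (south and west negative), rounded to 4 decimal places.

-61.7917, -61.7500

Field D=3, C=2: +3·20° lon, +2·10° lat → SW at lon -120°, lat -70°.
Square 7, 8: +7·2° lon, +8·1° lat → SW at lon -106°, lat -62°.
Subsquare l=11, f=5: +11·0.0833333° lon, +5·0.0416667° lat → SW at lon -105.083°, lat -61.7917°.
Cell spans 0.0833333° lon × 0.0416667° lat.
south -61.7917, north -61.7500.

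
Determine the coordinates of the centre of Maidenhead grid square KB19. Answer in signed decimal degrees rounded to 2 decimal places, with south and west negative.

-70.50, 23.00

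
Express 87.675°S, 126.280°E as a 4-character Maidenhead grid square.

PA32

Add 180° to longitude and 90° to latitude: 306.28, 2.33.
Field (20°×10°, letters A–R): lon ⌊306.28/20⌋ = 15 → P; lat ⌊2.33/10⌋ = 0 → A.
Square (2°×1°, digits 0–9): lon ⌊6.28/2⌋ = 3; lat ⌊2.33/1⌋ = 2.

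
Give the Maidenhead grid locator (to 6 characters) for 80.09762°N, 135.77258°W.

CR20cc

Shift to the Maidenhead origin (180°W, 90°S): lon 44.2274, lat 170.0976.
Field: lon ⌊44.2274/20⌋ = 2 → C; lat ⌊170.0976/10⌋ = 17 → R.
Square: lon ⌊4.2274/2⌋ = 2; lat ⌊0.0976/1⌋ = 0.
Subsquare: lon ⌊0.2274/0.0833333⌋ = 2 → c; lat ⌊0.0976/0.0416667⌋ = 2 → c.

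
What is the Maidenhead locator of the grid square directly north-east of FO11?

FO22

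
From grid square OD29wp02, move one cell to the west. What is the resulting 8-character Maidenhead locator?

OD29vp92

Longitude extended square 0; −1 → -1, wraps to 9, carry into subsquare.
Longitude subsquare w = 22; −1 → 21 = v.
The latitude characters are unchanged.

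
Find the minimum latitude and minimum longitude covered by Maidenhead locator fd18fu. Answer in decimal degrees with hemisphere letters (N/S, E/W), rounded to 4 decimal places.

Field F=5, D=3: +5·20° lon, +3·10° lat → SW at lon -80°, lat -60°.
Square 1, 8: +1·2° lon, +8·1° lat → SW at lon -78°, lat -52°.
Subsquare f=5, u=20: +5·0.0833333° lon, +20·0.0416667° lat → SW at lon -77.5833°, lat -51.1667°.
latitude 51.1667° S, longitude 77.5833° W.

51.1667° S, 77.5833° W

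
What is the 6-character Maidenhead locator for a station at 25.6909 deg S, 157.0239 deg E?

QG84mh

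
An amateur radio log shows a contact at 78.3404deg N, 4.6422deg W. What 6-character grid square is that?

Add 180° to longitude and 90° to latitude: 175.3578, 168.3404.
Field: 175.3578/20 → 8 → I, 168.3404/10 → 16 → Q; chars IQ.
Square: 15.3578/2 → 7, 8.3404/1 → 8; chars 78.
Subsquare: 1.3578/0.0833333 → 16 → q, 0.3404/0.0416667 → 8 → i; chars qi.

IQ78qi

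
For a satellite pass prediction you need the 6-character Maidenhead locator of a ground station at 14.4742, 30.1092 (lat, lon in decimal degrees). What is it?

Shift to the Maidenhead origin (180°W, 90°S): lon 210.1092, lat 104.4742.
Field: 210.1092/20 → 10 → K, 104.4742/10 → 10 → K; chars KK.
Square: 10.1092/2 → 5, 4.4742/1 → 4; chars 54.
Subsquare: 0.1092/0.0833333 → 1 → b, 0.4742/0.0416667 → 11 → l; chars bl.

KK54bl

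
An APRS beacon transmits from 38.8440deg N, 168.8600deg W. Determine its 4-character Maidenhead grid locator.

AM58

Offset from 180°W / 90°S: lon 11.14°, lat 128.84°.
Field: 11.14/20 → 0 → A, 128.84/10 → 12 → M; chars AM.
Square: 11.14/2 → 5, 8.84/1 → 8; chars 58.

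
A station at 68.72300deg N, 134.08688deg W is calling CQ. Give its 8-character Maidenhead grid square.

CP28wr93

Offset from 180°W / 90°S: lon 45.91312°, lat 158.72300°.
Field: lon ⌊45.91312/20⌋ = 2 → C; lat ⌊158.72300/10⌋ = 15 → P.
Square: lon ⌊5.91312/2⌋ = 2; lat ⌊8.72300/1⌋ = 8.
Subsquare: lon ⌊1.91312/0.0833333⌋ = 22 → w; lat ⌊0.72300/0.0416667⌋ = 17 → r.
Extended square: lon ⌊0.07979/0.00833333⌋ = 9; lat ⌊0.01467/0.00416667⌋ = 3.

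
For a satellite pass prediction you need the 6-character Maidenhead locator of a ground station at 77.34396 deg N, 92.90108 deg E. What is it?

NQ67ki

Shift to the Maidenhead origin (180°W, 90°S): lon 272.9011, lat 167.3440.
Field (20°×10°, letters A–R): 272.9011/20 → 13 → N, 167.3440/10 → 16 → Q; chars NQ.
Square (2°×1°, digits 0–9): 12.9011/2 → 6, 7.3440/1 → 7; chars 67.
Subsquare (5′×2.5′, letters a–x): 0.9011/0.0833333 → 10 → k, 0.3440/0.0416667 → 8 → i; chars ki.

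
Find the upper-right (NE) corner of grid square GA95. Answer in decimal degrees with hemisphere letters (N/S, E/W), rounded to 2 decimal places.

84.00° S, 40.00° W

Field G=6, A=0: +6·20° lon, +0·10° lat → SW at lon -60°, lat -90°.
Square 9, 5: +9·2° lon, +5·1° lat → SW at lon -42°, lat -85°.
Cell spans 2° lon × 1° lat. NE corner is SW corner plus one full cell.
latitude 84.00° S, longitude 40.00° W.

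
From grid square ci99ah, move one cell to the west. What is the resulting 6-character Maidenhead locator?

CI89xh

Longitude subsquare a = 0; −1 → -1, wraps to 23 = x, carry into square.
Longitude square 9; −1 → 8.
The latitude characters are unchanged.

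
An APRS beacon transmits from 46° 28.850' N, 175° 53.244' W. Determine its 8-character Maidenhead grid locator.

AN26bl35

Offset from 180°W / 90°S: lon 4.11260°, lat 136.48083°.
Field: lon ⌊4.11260/20⌋ = 0 → A; lat ⌊136.48083/10⌋ = 13 → N.
Square: lon ⌊4.11260/2⌋ = 2; lat ⌊6.48083/1⌋ = 6.
Subsquare: lon ⌊0.11260/0.0833333⌋ = 1 → b; lat ⌊0.48083/0.0416667⌋ = 11 → l.
Extended square: lon ⌊0.02927/0.00833333⌋ = 3; lat ⌊0.02250/0.00416667⌋ = 5.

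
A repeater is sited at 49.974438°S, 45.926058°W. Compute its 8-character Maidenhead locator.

GE70aa86

Offset from 180°W / 90°S: lon 134.07394°, lat 40.02556°.
Field: lon ⌊134.07394/20⌋ = 6 → G; lat ⌊40.02556/10⌋ = 4 → E.
Square: lon ⌊14.07394/2⌋ = 7; lat ⌊0.02556/1⌋ = 0.
Subsquare: lon ⌊0.07394/0.0833333⌋ = 0 → a; lat ⌊0.02556/0.0416667⌋ = 0 → a.
Extended square: lon ⌊0.07394/0.00833333⌋ = 8; lat ⌊0.02556/0.00416667⌋ = 6.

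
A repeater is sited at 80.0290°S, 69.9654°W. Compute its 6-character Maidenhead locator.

FA59ax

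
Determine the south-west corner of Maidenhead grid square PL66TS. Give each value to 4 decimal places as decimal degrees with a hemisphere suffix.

26.7500° N, 133.5833° E

Field P=15, L=11: +15·20° lon, +11·10° lat → SW at lon 120°, lat 20°.
Square 6, 6: +6·2° lon, +6·1° lat → SW at lon 132°, lat 26°.
Subsquare t=19, s=18: +19·0.0833333° lon, +18·0.0416667° lat → SW at lon 133.583°, lat 26.75°.
latitude 26.7500° N, longitude 133.5833° E.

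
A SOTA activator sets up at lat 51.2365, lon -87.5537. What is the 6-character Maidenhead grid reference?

EO61ff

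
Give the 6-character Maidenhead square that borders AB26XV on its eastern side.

Longitude subsquare x = 23; +1 → 24, wraps to 0 = a, carry into square.
Longitude square 2; +1 → 3.
The latitude characters are unchanged.

AB36av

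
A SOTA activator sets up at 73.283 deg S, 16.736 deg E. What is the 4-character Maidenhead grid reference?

JB86

Add 180° to longitude and 90° to latitude: 196.74, 16.72.
Field (20°×10°, letters A–R): lon ⌊196.74/20⌋ = 9 → J; lat ⌊16.72/10⌋ = 1 → B.
Square (2°×1°, digits 0–9): lon ⌊16.74/2⌋ = 8; lat ⌊6.72/1⌋ = 6.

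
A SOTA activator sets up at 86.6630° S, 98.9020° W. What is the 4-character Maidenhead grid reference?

EA03

Offset from 180°W / 90°S: lon 81.10°, lat 3.34°.
Field: lon ⌊81.10/20⌋ = 4 → E; lat ⌊3.34/10⌋ = 0 → A.
Square: lon ⌊1.10/2⌋ = 0; lat ⌊3.34/1⌋ = 3.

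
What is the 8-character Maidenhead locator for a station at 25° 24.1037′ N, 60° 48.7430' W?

Offset from 180°W / 90°S: lon 119.18762°, lat 115.40173°.
Field: 119.18762/20 → 5 → F, 115.40173/10 → 11 → L; chars FL.
Square: 19.18762/2 → 9, 5.40173/1 → 5; chars 95.
Subsquare: 1.18762/0.0833333 → 14 → o, 0.40173/0.0416667 → 9 → j; chars oj.
Extended square: 0.02095/0.00833333 → 2, 0.02673/0.00416667 → 6; chars 26.

FL95oj26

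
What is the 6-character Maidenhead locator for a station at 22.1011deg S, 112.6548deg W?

DG37qv

Offset from 180°W / 90°S: lon 67.3452°, lat 67.8989°.
Field: lon ⌊67.3452/20⌋ = 3 → D; lat ⌊67.8989/10⌋ = 6 → G.
Square: lon ⌊7.3452/2⌋ = 3; lat ⌊7.8989/1⌋ = 7.
Subsquare: lon ⌊1.3452/0.0833333⌋ = 16 → q; lat ⌊0.8989/0.0416667⌋ = 21 → v.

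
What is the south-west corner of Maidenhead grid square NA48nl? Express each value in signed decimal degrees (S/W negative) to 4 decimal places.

-81.5417, 89.0833

Field N=13, A=0: +13·20° lon, +0·10° lat → SW at lon 80°, lat -90°.
Square 4, 8: +4·2° lon, +8·1° lat → SW at lon 88°, lat -82°.
Subsquare n=13, l=11: +13·0.0833333° lon, +11·0.0416667° lat → SW at lon 89.0833°, lat -81.5417°.
latitude -81.5417, longitude 89.0833.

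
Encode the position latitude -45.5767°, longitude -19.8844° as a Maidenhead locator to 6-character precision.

IE04bk

Offset from 180°W / 90°S: lon 160.1156°, lat 44.4233°.
Field (20°×10°, letters A–R): lon ⌊160.1156/20⌋ = 8 → I; lat ⌊44.4233/10⌋ = 4 → E.
Square (2°×1°, digits 0–9): lon ⌊0.1156/2⌋ = 0; lat ⌊4.4233/1⌋ = 4.
Subsquare (5′×2.5′, letters a–x): lon ⌊0.1156/0.0833333⌋ = 1 → b; lat ⌊0.4233/0.0416667⌋ = 10 → k.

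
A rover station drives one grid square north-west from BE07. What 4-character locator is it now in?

AE98

Longitude square 0; −1 → -1, wraps to 9, carry into field.
Longitude field B = 1; −1 → 0 = A.
Latitude square 7; +1 → 8.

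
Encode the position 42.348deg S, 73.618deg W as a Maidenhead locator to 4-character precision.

Add 180° to longitude and 90° to latitude: 106.38, 47.65.
Field: 106.38/20 → 5 → F, 47.65/10 → 4 → E; chars FE.
Square: 6.38/2 → 3, 7.65/1 → 7; chars 37.

FE37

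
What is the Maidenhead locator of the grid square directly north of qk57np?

Latitude subsquare p = 15; +1 → 16 = q.
The longitude characters are unchanged.

QK57nq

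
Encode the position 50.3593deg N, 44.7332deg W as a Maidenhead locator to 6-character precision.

Shift to the Maidenhead origin (180°W, 90°S): lon 135.2668, lat 140.3593.
Field: 135.2668/20 → 6 → G, 140.3593/10 → 14 → O; chars GO.
Square: 15.2668/2 → 7, 0.3593/1 → 0; chars 70.
Subsquare: 1.2668/0.0833333 → 15 → p, 0.3593/0.0416667 → 8 → i; chars pi.

GO70pi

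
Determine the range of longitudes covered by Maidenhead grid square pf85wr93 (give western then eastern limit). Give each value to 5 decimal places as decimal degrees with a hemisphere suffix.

137.90833° E, 137.91667° E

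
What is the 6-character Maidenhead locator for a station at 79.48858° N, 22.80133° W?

Shift to the Maidenhead origin (180°W, 90°S): lon 157.1987, lat 169.4886.
Field (20°×10°, letters A–R): lon ⌊157.1987/20⌋ = 7 → H; lat ⌊169.4886/10⌋ = 16 → Q.
Square (2°×1°, digits 0–9): lon ⌊17.1987/2⌋ = 8; lat ⌊9.4886/1⌋ = 9.
Subsquare (5′×2.5′, letters a–x): lon ⌊1.1987/0.0833333⌋ = 14 → o; lat ⌊0.4886/0.0416667⌋ = 11 → l.

HQ89ol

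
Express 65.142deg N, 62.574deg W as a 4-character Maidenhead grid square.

FP85

Shift to the Maidenhead origin (180°W, 90°S): lon 117.43, lat 155.14.
Field: lon ⌊117.43/20⌋ = 5 → F; lat ⌊155.14/10⌋ = 15 → P.
Square: lon ⌊17.43/2⌋ = 8; lat ⌊5.14/1⌋ = 5.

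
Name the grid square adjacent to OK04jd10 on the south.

Latitude extended square 0; −1 → -1, wraps to 9, carry into subsquare.
Latitude subsquare d = 3; −1 → 2 = c.
The longitude characters are unchanged.

OK04jc19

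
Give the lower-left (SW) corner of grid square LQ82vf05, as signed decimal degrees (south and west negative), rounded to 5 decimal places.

72.22917, 57.75000

Field L=11, Q=16: +11·20° lon, +16·10° lat → SW at lon 40°, lat 70°.
Square 8, 2: +8·2° lon, +2·1° lat → SW at lon 56°, lat 72°.
Subsquare v=21, f=5: +21·0.0833333° lon, +5·0.0416667° lat → SW at lon 57.75°, lat 72.2083°.
Extended square 0, 5: +0·0.00833333° lon, +5·0.00416667° lat → SW at lon 57.75°, lat 72.2292°.
latitude 72.22917, longitude 57.75000.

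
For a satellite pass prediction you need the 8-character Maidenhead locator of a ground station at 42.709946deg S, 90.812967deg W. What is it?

EE47og29

Add 180° to longitude and 90° to latitude: 89.18703, 47.29005.
Field: 89.18703/20 → 4 → E, 47.29005/10 → 4 → E; chars EE.
Square: 9.18703/2 → 4, 7.29005/1 → 7; chars 47.
Subsquare: 1.18703/0.0833333 → 14 → o, 0.29005/0.0416667 → 6 → g; chars og.
Extended square: 0.02037/0.00833333 → 2, 0.04005/0.00416667 → 9; chars 29.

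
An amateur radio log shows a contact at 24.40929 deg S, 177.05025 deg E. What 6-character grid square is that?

RG85mo

Add 180° to longitude and 90° to latitude: 357.0503, 65.5907.
Field (20°×10°, letters A–R): 357.0503/20 → 17 → R, 65.5907/10 → 6 → G; chars RG.
Square (2°×1°, digits 0–9): 17.0503/2 → 8, 5.5907/1 → 5; chars 85.
Subsquare (5′×2.5′, letters a–x): 1.0503/0.0833333 → 12 → m, 0.5907/0.0416667 → 14 → o; chars mo.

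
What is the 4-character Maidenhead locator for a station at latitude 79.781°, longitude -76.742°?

FQ19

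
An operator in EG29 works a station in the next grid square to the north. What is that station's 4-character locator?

Latitude square 9; +1 → 10, wraps to 0, carry into field.
Latitude field G = 6; +1 → 7 = H.
The longitude characters are unchanged.

EH20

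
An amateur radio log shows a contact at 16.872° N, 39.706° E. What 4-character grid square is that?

KK96

Offset from 180°W / 90°S: lon 219.71°, lat 106.87°.
Field: 219.71/20 → 10 → K, 106.87/10 → 10 → K; chars KK.
Square: 19.71/2 → 9, 6.87/1 → 6; chars 96.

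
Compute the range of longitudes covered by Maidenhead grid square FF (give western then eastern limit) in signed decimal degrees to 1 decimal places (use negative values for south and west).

Field F=5, F=5: +5·20° lon, +5·10° lat → SW at lon -80°, lat -40°.
Cell spans 20° lon × 10° lat.
west -80.0, east -60.0.

-80.0, -60.0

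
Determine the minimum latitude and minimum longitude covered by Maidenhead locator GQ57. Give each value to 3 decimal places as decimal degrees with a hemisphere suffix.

77.000° N, 50.000° W

Field G=6, Q=16: +6·20° lon, +16·10° lat → SW at lon -60°, lat 70°.
Square 5, 7: +5·2° lon, +7·1° lat → SW at lon -50°, lat 77°.
latitude 77.000° N, longitude 50.000° W.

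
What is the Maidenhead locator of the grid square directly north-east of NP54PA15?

Longitude extended square 1; +1 → 2.
Latitude extended square 5; +1 → 6.

NP54pa26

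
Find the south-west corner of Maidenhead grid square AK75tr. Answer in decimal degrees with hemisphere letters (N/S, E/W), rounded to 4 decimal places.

15.7083° N, 164.4167° W

Field A=0, K=10: +0·20° lon, +10·10° lat → SW at lon -180°, lat 10°.
Square 7, 5: +7·2° lon, +5·1° lat → SW at lon -166°, lat 15°.
Subsquare t=19, r=17: +19·0.0833333° lon, +17·0.0416667° lat → SW at lon -164.417°, lat 15.7083°.
latitude 15.7083° N, longitude 164.4167° W.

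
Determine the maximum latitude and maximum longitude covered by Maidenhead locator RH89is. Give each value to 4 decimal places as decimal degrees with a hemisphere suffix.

Field R=17, H=7: +17·20° lon, +7·10° lat → SW at lon 160°, lat -20°.
Square 8, 9: +8·2° lon, +9·1° lat → SW at lon 176°, lat -11°.
Subsquare i=8, s=18: +8·0.0833333° lon, +18·0.0416667° lat → SW at lon 176.667°, lat -10.25°.
Cell spans 0.0833333° lon × 0.0416667° lat. NE corner is SW corner plus one full cell.
latitude 10.2083° S, longitude 176.7500° E.

10.2083° S, 176.7500° E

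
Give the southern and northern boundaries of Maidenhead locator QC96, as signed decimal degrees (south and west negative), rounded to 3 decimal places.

-64.000, -63.000

Field Q=16, C=2: +16·20° lon, +2·10° lat → SW at lon 140°, lat -70°.
Square 9, 6: +9·2° lon, +6·1° lat → SW at lon 158°, lat -64°.
Cell spans 2° lon × 1° lat.
south -64.000, north -63.000.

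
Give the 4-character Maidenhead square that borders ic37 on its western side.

Longitude square 3; −1 → 2.
The latitude characters are unchanged.

IC27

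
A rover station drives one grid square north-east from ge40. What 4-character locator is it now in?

GE51

Longitude square 4; +1 → 5.
Latitude square 0; +1 → 1.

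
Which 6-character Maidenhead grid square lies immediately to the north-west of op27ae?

OP17xf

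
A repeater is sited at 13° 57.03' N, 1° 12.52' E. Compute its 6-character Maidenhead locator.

Offset from 180°W / 90°S: lon 181.2087°, lat 103.9505°.
Field: lon ⌊181.2087/20⌋ = 9 → J; lat ⌊103.9505/10⌋ = 10 → K.
Square: lon ⌊1.2087/2⌋ = 0; lat ⌊3.9505/1⌋ = 3.
Subsquare: lon ⌊1.2087/0.0833333⌋ = 14 → o; lat ⌊0.9505/0.0416667⌋ = 22 → w.

JK03ow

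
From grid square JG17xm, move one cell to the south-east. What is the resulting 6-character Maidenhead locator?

Longitude subsquare x = 23; +1 → 24, wraps to 0 = a, carry into square.
Longitude square 1; +1 → 2.
Latitude subsquare m = 12; −1 → 11 = l.

JG27al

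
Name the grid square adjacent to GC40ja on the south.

GB49jx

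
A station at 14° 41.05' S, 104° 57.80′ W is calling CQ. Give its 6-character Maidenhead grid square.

Shift to the Maidenhead origin (180°W, 90°S): lon 75.0367, lat 75.3158.
Field: 75.0367/20 → 3 → D, 75.3158/10 → 7 → H; chars DH.
Square: 15.0367/2 → 7, 5.3158/1 → 5; chars 75.
Subsquare: 1.0367/0.0833333 → 12 → m, 0.3158/0.0416667 → 7 → h; chars mh.

DH75mh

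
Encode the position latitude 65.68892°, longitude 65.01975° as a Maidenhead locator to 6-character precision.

Add 180° to longitude and 90° to latitude: 245.0197, 155.6889.
Field (20°×10°, letters A–R): 245.0197/20 → 12 → M, 155.6889/10 → 15 → P; chars MP.
Square (2°×1°, digits 0–9): 5.0197/2 → 2, 5.6889/1 → 5; chars 25.
Subsquare (5′×2.5′, letters a–x): 1.0197/0.0833333 → 12 → m, 0.6889/0.0416667 → 16 → q; chars mq.

MP25mq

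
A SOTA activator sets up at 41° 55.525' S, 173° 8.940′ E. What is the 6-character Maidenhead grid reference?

Offset from 180°W / 90°S: lon 353.1490°, lat 48.0746°.
Field: 353.1490/20 → 17 → R, 48.0746/10 → 4 → E; chars RE.
Square: 13.1490/2 → 6, 8.0746/1 → 8; chars 68.
Subsquare: 1.1490/0.0833333 → 13 → n, 0.0746/0.0416667 → 1 → b; chars nb.

RE68nb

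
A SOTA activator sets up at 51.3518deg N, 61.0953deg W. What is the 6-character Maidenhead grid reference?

FO91ki

Offset from 180°W / 90°S: lon 118.9047°, lat 141.3518°.
Field: 118.9047/20 → 5 → F, 141.3518/10 → 14 → O; chars FO.
Square: 18.9047/2 → 9, 1.3518/1 → 1; chars 91.
Subsquare: 0.9047/0.0833333 → 10 → k, 0.3518/0.0416667 → 8 → i; chars ki.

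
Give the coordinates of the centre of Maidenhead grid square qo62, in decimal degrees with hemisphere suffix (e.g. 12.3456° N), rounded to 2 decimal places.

52.50° N, 153.00° E

Field Q=16, O=14: +16·20° lon, +14·10° lat → SW at lon 140°, lat 50°.
Square 6, 2: +6·2° lon, +2·1° lat → SW at lon 152°, lat 52°.
Cell spans 2° lon × 1° lat. Centre is SW corner plus half of each.
latitude 52.50° N, longitude 153.00° E.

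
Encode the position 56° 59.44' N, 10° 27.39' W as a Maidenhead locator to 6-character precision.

IO46sx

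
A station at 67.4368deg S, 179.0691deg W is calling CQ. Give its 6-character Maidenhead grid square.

Add 180° to longitude and 90° to latitude: 0.9309, 22.5632.
Field: 0.9309/20 → 0 → A, 22.5632/10 → 2 → C; chars AC.
Square: 0.9309/2 → 0, 2.5632/1 → 2; chars 02.
Subsquare: 0.9309/0.0833333 → 11 → l, 0.5632/0.0416667 → 13 → n; chars ln.

AC02ln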